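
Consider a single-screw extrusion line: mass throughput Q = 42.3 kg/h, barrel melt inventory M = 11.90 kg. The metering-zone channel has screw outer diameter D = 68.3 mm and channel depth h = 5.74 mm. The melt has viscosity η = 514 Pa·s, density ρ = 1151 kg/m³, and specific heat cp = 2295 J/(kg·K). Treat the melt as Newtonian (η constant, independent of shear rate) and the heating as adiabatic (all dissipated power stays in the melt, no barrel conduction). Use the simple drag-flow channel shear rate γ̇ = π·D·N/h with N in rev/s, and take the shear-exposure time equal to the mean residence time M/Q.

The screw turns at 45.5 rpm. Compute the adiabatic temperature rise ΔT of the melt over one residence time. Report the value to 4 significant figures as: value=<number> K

Convert throughput: Q = 42.3 kg/h = 42.3/3600 = 0.01175 kg/s
t_res = M / Q_s = 11.90 ÷ 0.01175 = 1012.77 s
Geometry in metres: D = 68.3 mm → 0.0683 m, h = 5.74 mm → 0.00574 m; screw speed N = 45.5 rpm = 0.758333 rev/s
γ̇ = π·D·N / h = π · 0.0683 · 0.758333 / 0.00574 = 28.3478 s⁻¹
ΔT = η·γ̇²·t_res/(ρ·cp) = [514 × 28.3478² × 1012.77] / [1151 × 2295] = 158.362 K

value=158.4 K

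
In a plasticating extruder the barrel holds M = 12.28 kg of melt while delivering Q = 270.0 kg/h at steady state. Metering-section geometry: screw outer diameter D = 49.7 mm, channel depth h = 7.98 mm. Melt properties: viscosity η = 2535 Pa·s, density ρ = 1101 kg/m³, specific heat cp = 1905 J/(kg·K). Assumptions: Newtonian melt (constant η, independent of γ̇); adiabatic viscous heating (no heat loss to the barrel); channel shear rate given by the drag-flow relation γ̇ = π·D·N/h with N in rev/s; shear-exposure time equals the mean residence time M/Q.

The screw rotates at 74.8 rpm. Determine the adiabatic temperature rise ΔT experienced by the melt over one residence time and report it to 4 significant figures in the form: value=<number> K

value=117.7 K

Throughput in SI: Q_s = 270.0 kg/h ÷ 3600 s/h = 0.075 kg/s
t_res = M / Q_s = 12.28 ÷ 0.075 = 163.733 s
Geometry in metres: D = 49.7 mm → 0.0497 m, h = 7.98 mm → 0.00798 m; screw speed N = 74.8 rpm = 1.24667 rev/s
Shear rate: γ̇ = πDN/h = π·0.0497·1.24667/0.00798 = 24.3924 s⁻¹
Adiabatic rise: ΔT = η γ̇² t_res / (ρ cp) = 2535·(24.3924)²·163.733 / (1101·1905) = 117.744 K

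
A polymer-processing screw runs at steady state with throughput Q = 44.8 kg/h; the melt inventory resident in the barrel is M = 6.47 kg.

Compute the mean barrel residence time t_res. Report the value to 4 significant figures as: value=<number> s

value=519.9 s

Q_s = Q / 3600 = 44.8 / 3600 = 0.0124444 kg/s
t_res = M / Q_s = 6.47 ÷ 0.0124444 = 519.911 s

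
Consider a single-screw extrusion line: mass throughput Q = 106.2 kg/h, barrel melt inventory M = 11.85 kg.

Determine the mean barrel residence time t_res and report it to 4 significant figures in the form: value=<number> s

Q_s = Q / 3600 = 106.2 / 3600 = 0.0295 kg/s
t_res = M / Q_s = 11.85 / 0.0295 = 401.695 s

value=401.7 s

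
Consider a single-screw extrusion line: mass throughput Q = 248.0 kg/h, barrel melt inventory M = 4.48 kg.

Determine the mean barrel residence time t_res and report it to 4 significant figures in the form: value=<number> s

Convert throughput: Q = 248.0 kg/h = 248.0/3600 = 0.0688889 kg/s
t_res = M / Q_s = 4.48 ÷ 0.0688889 = 65.0323 s

value=65.03 s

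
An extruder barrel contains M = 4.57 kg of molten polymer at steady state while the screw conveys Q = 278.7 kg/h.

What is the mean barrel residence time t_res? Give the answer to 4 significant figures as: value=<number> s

value=59.03 s

Q_s = Q / 3600 = 278.7 / 3600 = 0.0774167 kg/s
t_res = M / Q_s = 4.57 ÷ 0.0774167 = 59.0312 s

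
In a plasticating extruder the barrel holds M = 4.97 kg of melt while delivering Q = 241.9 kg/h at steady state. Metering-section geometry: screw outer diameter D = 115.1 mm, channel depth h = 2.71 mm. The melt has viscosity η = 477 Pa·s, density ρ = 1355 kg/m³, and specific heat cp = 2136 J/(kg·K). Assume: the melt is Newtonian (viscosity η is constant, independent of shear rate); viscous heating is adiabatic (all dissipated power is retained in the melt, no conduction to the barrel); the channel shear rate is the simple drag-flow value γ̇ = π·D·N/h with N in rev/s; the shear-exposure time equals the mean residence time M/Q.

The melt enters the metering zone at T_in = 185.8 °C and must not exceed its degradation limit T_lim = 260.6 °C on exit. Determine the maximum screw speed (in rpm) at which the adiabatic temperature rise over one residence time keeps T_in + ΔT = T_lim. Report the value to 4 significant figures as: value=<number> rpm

Throughput in SI: Q_s = 241.9 kg/h ÷ 3600 s/h = 0.0671944 kg/s
t_res = M / Q_s = 4.97 ÷ 0.0671944 = 73.9644 s
Convert to metres: D = 0.1151 m, h = 0.00271 m
Allowable rise: ΔT_a = T_lim − T_in = 260.6 − 185.8 = 74.8 K
Invert ΔT = ηγ̇²t_res/(ρcp) for γ̇: γ̇_max² = ΔT_a ρ cp / (η t_res) = 74.8·1355·2136 / (477·73.9644) = 6136.22 s⁻²
Take the square root: γ̇_max = √(6136.22) = 78.334 s⁻¹
N_max = γ̇_max h / (πD) = 78.334·0.00271/(π·0.1151) = 0.587076 rev/s → ×60 = 35.2246 rpm

value=35.22 rpm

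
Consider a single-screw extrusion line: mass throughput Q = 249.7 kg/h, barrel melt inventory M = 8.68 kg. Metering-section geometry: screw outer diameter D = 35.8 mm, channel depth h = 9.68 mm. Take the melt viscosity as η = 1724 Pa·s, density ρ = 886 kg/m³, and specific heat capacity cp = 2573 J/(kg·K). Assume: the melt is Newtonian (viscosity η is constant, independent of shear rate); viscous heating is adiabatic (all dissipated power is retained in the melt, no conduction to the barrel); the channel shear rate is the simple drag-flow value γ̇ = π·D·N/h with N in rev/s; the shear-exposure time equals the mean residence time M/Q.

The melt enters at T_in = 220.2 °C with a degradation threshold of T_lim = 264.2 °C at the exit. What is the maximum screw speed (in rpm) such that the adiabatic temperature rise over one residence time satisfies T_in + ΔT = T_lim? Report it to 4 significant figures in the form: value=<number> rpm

value=111.3 rpm

Throughput in SI: Q_s = 249.7 kg/h ÷ 3600 s/h = 0.0693611 kg/s
t_res = M / Q_s = 8.68 ÷ 0.0693611 = 125.142 s
Geometry in SI: D = 35.8 mm → 0.0358 m, h = 9.68 mm → 0.00968 m
ΔT_a = T_lim − T_in = 264.2 − 220.2 = 44 K
Invert ΔT = ηγ̇²t_res/(ρcp) for γ̇: γ̇_max² = ΔT_a ρ cp / (η t_res) = 44·886·2573 / (1724·125.142) = 464.928 s⁻²
γ̇_max = sqrt(464.928) = 21.5622 s⁻¹
Solve γ̇ = πDN/h for N: N_max = γ̇_max·h/(π·D) = 21.5622 × 0.00968 / (π × 0.0358) = 1.85582 rev/s = 111.349 rpm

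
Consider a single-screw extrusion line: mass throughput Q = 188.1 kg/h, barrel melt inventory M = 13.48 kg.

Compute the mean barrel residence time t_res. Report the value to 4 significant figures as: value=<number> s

Convert throughput: Q = 188.1 kg/h = 188.1/3600 = 0.05225 kg/s
Mean residence time: t_res = M/Q_s = 13.48 kg / 0.05225 kg/s = 257.99 s

value=258.0 s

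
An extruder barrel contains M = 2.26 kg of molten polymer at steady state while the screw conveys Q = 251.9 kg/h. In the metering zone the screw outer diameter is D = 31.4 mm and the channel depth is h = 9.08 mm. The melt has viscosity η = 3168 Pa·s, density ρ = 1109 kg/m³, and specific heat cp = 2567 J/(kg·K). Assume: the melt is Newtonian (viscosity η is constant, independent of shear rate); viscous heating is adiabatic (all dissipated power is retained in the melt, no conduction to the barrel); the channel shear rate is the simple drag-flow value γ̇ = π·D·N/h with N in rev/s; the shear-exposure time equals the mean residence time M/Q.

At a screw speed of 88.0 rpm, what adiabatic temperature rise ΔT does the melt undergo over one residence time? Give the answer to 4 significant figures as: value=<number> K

value=9.126 K

Q_s = Q / 3600 = 251.9 / 3600 = 0.0699722 kg/s
Mean residence time: t_res = M/Q_s = 2.26 kg / 0.0699722 kg/s = 32.2985 s
Convert to SI: D = 0.0314 m, h = 0.00908 m, N = 88.0/60 = 1.46667 rev/s
Shear rate: γ̇ = πDN/h = π·0.0314·1.46667/0.00908 = 15.934 s⁻¹
ΔT = η·γ̇²·t_res / (ρ·cp) = 3168 · (15.934)² · 32.2985 / (1109 · 2567) = 9.12559 K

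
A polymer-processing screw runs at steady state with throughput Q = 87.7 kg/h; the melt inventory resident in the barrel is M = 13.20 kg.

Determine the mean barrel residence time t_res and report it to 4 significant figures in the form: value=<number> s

Convert throughput: Q = 87.7 kg/h = 87.7/3600 = 0.0243611 kg/s
Mean residence time: t_res = M/Q_s = 13.20 kg / 0.0243611 kg/s = 541.847 s

value=541.8 s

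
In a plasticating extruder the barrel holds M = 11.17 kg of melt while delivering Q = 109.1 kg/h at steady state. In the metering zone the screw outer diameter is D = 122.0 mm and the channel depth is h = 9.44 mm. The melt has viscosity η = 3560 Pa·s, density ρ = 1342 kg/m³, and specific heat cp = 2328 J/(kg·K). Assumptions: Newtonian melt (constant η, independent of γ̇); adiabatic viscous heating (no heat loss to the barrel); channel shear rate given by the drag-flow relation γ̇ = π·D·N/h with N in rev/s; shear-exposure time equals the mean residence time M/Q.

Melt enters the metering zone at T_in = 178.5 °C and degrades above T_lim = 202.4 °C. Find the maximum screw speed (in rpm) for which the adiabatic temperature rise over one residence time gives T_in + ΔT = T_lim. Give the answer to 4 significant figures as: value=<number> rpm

Q_s = Q / 3600 = 109.1 / 3600 = 0.0303056 kg/s
t_res = M / Q_s = 11.17 / 0.0303056 = 368.579 s
Geometry in SI: D = 122.0 mm → 0.122 m, h = 9.44 mm → 0.00944 m
ΔT_a = T_lim − T_in = 202.4 °C − 178.5 °C = 23.9 K
γ̇_max² = ΔT_a·ρ·cp / (η·t_res) = [23.9 × 1342 × 2328] / [3560 × 368.579] = 56.9053 s⁻²
γ̇_max = √56.9053 = 7.54356 s⁻¹
N_max = γ̇_max h / (πD) = 7.54356·0.00944/(π·0.122) = 0.185797 rev/s → ×60 = 11.1478 rpm

value=11.15 rpm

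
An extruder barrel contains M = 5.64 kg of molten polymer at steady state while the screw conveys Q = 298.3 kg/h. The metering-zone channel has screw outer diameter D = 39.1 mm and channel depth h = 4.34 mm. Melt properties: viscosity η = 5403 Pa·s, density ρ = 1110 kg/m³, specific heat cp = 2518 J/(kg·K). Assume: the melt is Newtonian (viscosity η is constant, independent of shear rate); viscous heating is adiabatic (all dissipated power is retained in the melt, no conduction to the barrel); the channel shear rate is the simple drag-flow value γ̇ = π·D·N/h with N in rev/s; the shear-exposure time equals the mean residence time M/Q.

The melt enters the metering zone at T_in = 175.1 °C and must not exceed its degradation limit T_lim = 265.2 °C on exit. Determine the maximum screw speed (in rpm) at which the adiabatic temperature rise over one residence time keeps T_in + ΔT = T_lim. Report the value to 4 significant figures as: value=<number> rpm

Q_s = Q / 3600 = 298.3 / 3600 = 0.0828611 kg/s
Mean residence time: t_res = M/Q_s = 5.64 kg / 0.0828611 kg/s = 68.0657 s
Geometry in SI: D = 39.1 mm → 0.0391 m, h = 4.34 mm → 0.00434 m
ΔT_a = T_lim − T_in = 265.2 °C − 175.1 °C = 90.1 K
γ̇_max² = ΔT_a·ρ·cp/(η·t_res) = 90.1·1110·2518/(5403·68.0657) = 684.763 s⁻²
Take the square root: γ̇_max = √(684.763) = 26.168 s⁻¹
N_max = γ̇_max h / (πD) = 26.168·0.00434/(π·0.0391) = 0.924556 rev/s → ×60 = 55.4734 rpm

value=55.47 rpm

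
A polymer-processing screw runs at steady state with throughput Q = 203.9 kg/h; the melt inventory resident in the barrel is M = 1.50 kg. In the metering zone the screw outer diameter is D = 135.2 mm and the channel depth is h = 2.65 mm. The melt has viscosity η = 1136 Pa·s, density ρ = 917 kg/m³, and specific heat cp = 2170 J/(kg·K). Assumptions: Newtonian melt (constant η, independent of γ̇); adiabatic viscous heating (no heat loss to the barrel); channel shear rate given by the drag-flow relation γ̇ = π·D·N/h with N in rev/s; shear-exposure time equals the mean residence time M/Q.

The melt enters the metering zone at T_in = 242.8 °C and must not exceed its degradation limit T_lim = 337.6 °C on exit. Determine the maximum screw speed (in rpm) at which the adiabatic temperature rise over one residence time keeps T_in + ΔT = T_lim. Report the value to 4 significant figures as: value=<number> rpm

Q_s = Q / 3600 = 203.9 / 3600 = 0.0566389 kg/s
t_res = M / Q_s = 1.50 ÷ 0.0566389 = 26.4836 s
Geometry in SI: D = 135.2 mm → 0.1352 m, h = 2.65 mm → 0.00265 m
Allowable rise: ΔT_a = T_lim − T_in = 337.6 − 242.8 = 94.8 K
γ̇_max² = ΔT_a·ρ·cp/(η·t_res) = 94.8·917·2170/(1136·26.4836) = 6270.22 s⁻²
Take the square root: γ̇_max = √(6270.22) = 79.1847 s⁻¹
Solve γ̇ = πDN/h for N: N_max = γ̇_max·h/(π·D) = 79.1847 × 0.00265 / (π × 0.1352) = 0.494038 rev/s = 29.6423 rpm

value=29.64 rpm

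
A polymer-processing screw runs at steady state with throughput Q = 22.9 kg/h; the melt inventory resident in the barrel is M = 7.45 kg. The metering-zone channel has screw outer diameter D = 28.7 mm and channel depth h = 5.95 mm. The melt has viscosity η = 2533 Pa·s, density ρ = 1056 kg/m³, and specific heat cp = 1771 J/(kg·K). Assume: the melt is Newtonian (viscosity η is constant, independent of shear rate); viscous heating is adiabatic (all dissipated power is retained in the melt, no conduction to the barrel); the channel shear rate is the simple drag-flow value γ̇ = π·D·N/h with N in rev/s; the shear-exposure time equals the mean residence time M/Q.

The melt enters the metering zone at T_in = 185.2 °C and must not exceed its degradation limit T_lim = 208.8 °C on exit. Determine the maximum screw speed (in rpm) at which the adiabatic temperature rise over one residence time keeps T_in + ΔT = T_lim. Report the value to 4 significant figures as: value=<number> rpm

value=15.27 rpm

Q_s = Q / 3600 = 22.9 / 3600 = 0.00636111 kg/s
Mean residence time: t_res = M/Q_s = 7.45 kg / 0.00636111 kg/s = 1171.18 s
Geometry in SI: D = 28.7 mm → 0.0287 m, h = 5.95 mm → 0.00595 m
ΔT_a = T_lim − T_in = 208.8 − 185.2 = 23.6 K
Invert ΔT = ηγ̇²t_res/(ρcp) for γ̇: γ̇_max² = ΔT_a ρ cp / (η t_res) = 23.6·1056·1771 / (2533·1171.18) = 14.8777 s⁻²
γ̇_max = sqrt(14.8777) = 3.85716 s⁻¹
N_max = γ̇_max·h / (π·D) = 3.85716 · 0.00595 / (π · 0.0287) = 0.254538 rev/s = 15.2723 rpm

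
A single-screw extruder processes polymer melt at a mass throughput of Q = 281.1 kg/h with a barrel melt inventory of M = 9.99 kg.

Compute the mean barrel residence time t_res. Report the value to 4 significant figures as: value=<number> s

value=127.9 s

Throughput in SI: Q_s = 281.1 kg/h ÷ 3600 s/h = 0.0780833 kg/s
t_res = M / Q_s = 9.99 / 0.0780833 = 127.94 s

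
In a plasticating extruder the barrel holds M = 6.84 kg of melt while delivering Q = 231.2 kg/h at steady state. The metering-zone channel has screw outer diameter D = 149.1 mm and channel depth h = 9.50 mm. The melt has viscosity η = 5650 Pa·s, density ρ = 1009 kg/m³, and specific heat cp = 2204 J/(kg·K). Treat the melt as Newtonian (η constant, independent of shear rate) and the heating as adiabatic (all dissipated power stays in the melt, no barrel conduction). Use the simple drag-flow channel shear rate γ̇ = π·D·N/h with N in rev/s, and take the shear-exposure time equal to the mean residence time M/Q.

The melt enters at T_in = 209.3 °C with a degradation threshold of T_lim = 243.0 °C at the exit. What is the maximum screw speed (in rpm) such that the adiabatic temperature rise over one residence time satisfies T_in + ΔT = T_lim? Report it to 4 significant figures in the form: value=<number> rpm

Throughput in SI: Q_s = 231.2 kg/h ÷ 3600 s/h = 0.0642222 kg/s
Mean residence time: t_res = M/Q_s = 6.84 kg / 0.0642222 kg/s = 106.505 s
Convert to metres: D = 0.1491 m, h = 0.0095 m
Allowable rise: ΔT_a = T_lim − T_in = 243.0 − 209.3 = 33.7 K
γ̇_max² = ΔT_a·ρ·cp / (η·t_res) = [33.7 × 1009 × 2204] / [5650 × 106.505] = 124.541 s⁻²
γ̇_max = √124.541 = 11.1598 s⁻¹
N_max = γ̇_max·h / (π·D) = 11.1598 · 0.0095 / (π · 0.1491) = 0.226336 rev/s = 13.5801 rpm

value=13.58 rpm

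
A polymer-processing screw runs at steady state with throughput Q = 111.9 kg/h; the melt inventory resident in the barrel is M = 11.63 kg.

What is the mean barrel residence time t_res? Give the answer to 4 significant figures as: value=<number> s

Throughput in SI: Q_s = 111.9 kg/h ÷ 3600 s/h = 0.0310833 kg/s
Mean residence time: t_res = M/Q_s = 11.63 kg / 0.0310833 kg/s = 374.155 s

value=374.2 s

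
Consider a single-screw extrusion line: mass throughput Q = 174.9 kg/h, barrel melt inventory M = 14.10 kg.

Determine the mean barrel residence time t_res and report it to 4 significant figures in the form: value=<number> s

Convert throughput: Q = 174.9 kg/h = 174.9/3600 = 0.0485833 kg/s
Mean residence time: t_res = M/Q_s = 14.10 kg / 0.0485833 kg/s = 290.223 s

value=290.2 s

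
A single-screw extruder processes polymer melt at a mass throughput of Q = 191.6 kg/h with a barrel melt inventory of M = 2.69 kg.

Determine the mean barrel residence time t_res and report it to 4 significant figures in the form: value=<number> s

value=50.54 s

Q_s = Q / 3600 = 191.6 / 3600 = 0.0532222 kg/s
Mean residence time: t_res = M/Q_s = 2.69 kg / 0.0532222 kg/s = 50.5428 s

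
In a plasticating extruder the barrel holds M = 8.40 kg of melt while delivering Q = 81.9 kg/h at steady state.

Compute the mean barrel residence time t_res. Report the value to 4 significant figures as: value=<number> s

value=369.2 s

Q_s = Q / 3600 = 81.9 / 3600 = 0.02275 kg/s
t_res = M / Q_s = 8.40 / 0.02275 = 369.231 s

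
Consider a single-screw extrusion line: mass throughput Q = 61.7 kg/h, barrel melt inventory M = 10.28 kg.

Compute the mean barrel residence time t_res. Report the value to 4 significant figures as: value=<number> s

value=599.8 s

Q_s = Q / 3600 = 61.7 / 3600 = 0.0171389 kg/s
t_res = M / Q_s = 10.28 ÷ 0.0171389 = 599.806 s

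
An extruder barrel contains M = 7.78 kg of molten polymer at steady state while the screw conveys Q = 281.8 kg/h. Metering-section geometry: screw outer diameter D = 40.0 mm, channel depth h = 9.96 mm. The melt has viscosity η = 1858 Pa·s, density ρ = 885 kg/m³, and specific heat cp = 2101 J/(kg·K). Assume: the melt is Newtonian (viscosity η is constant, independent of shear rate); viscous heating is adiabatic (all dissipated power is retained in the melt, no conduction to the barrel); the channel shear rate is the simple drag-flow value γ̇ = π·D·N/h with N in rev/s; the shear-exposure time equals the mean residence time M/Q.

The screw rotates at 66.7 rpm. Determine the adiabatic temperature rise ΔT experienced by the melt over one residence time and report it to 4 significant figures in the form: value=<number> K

value=19.54 K

Throughput in SI: Q_s = 281.8 kg/h ÷ 3600 s/h = 0.0782778 kg/s
Mean residence time: t_res = M/Q_s = 7.78 kg / 0.0782778 kg/s = 99.3896 s
Geometry in metres: D = 40.0 mm → 0.04 m, h = 9.96 mm → 0.00996 m; screw speed N = 66.7 rpm = 1.11167 rev/s
Shear rate: γ̇ = πDN/h = π·0.04·1.11167/0.00996 = 14.0257 s⁻¹
ΔT = η·γ̇²·t_res/(ρ·cp) = [1858 × 14.0257² × 99.3896] / [885 × 2101] = 19.5374 K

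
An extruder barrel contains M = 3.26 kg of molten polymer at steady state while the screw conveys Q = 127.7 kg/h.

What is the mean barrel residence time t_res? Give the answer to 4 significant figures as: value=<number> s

Throughput in SI: Q_s = 127.7 kg/h ÷ 3600 s/h = 0.0354722 kg/s
Mean residence time: t_res = M/Q_s = 3.26 kg / 0.0354722 kg/s = 91.9029 s

value=91.90 s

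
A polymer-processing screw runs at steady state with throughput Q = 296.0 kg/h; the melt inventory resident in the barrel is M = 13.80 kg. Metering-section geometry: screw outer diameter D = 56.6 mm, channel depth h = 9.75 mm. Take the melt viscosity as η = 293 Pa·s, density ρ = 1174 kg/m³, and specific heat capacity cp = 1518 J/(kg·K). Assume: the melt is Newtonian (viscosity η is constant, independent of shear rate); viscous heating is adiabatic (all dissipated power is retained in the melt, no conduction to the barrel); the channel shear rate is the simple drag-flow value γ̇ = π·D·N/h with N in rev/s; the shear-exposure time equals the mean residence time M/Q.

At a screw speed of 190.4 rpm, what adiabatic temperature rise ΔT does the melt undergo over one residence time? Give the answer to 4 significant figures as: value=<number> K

Q_s = Q / 3600 = 296.0 / 3600 = 0.0822222 kg/s
t_res = M / Q_s = 13.80 / 0.0822222 = 167.838 s
Geometry in metres: D = 56.6 mm → 0.0566 m, h = 9.75 mm → 0.00975 m; screw speed N = 190.4 rpm = 3.17333 rev/s
γ̇ = π·D·N / h = π · 0.0566 · 3.17333 / 0.00975 = 57.8732 s⁻¹
ΔT = η·γ̇²·t_res / (ρ·cp) = 293 · (57.8732)² · 167.838 / (1174 · 1518) = 92.4214 K

value=92.42 K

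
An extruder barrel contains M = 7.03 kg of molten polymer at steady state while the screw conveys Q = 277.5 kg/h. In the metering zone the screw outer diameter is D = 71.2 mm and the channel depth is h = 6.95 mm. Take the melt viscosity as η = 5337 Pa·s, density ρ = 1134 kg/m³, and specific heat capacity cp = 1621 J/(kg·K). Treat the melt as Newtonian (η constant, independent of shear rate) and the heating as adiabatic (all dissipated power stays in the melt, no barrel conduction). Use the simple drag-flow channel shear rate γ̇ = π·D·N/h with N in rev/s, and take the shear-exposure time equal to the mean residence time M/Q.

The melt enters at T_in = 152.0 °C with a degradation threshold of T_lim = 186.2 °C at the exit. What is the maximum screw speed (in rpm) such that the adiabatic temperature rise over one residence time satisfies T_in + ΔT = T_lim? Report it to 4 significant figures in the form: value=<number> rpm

value=21.19 rpm

Q_s = Q / 3600 = 277.5 / 3600 = 0.0770833 kg/s
Mean residence time: t_res = M/Q_s = 7.03 kg / 0.0770833 kg/s = 91.2 s
Convert to metres: D = 0.0712 m, h = 0.00695 m
ΔT_a = T_lim − T_in = 186.2 °C − 152.0 °C = 34.2 K
γ̇_max² = ΔT_a·ρ·cp / (η·t_res) = [34.2 × 1134 × 1621] / [5337 × 91.2] = 129.161 s⁻²
γ̇_max = √129.161 = 11.3649 s⁻¹
N_max = γ̇_max·h / (π·D) = 11.3649 · 0.00695 / (π · 0.0712) = 0.353118 rev/s = 21.1871 rpm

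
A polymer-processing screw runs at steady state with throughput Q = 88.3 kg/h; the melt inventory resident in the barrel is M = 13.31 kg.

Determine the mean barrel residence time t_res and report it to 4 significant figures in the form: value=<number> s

Throughput in SI: Q_s = 88.3 kg/h ÷ 3600 s/h = 0.0245278 kg/s
t_res = M / Q_s = 13.31 ÷ 0.0245278 = 542.65 s

value=542.7 s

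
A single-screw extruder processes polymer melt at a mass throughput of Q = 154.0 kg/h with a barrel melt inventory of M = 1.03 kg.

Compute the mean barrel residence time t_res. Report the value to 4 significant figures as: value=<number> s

Q_s = Q / 3600 = 154.0 / 3600 = 0.0427778 kg/s
t_res = M / Q_s = 1.03 / 0.0427778 = 24.0779 s

value=24.08 s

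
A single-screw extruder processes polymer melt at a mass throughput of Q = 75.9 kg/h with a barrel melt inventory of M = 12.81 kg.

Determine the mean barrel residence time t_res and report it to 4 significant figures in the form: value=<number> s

Q_s = Q / 3600 = 75.9 / 3600 = 0.0210833 kg/s
t_res = M / Q_s = 12.81 ÷ 0.0210833 = 607.589 s

value=607.6 s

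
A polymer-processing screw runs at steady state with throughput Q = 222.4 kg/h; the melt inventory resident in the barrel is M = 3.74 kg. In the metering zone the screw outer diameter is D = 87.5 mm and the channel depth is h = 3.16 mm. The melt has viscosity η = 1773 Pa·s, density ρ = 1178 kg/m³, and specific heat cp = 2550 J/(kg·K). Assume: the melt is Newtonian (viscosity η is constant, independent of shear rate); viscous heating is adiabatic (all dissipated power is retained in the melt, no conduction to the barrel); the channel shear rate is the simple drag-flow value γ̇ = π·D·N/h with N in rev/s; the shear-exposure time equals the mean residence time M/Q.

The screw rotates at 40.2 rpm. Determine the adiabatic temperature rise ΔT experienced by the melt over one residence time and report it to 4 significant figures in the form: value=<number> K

Throughput in SI: Q_s = 222.4 kg/h ÷ 3600 s/h = 0.0617778 kg/s
t_res = M / Q_s = 3.74 / 0.0617778 = 60.5396 s
Geometry in metres: D = 87.5 mm → 0.0875 m, h = 3.16 mm → 0.00316 m; screw speed N = 40.2 rpm = 0.67 rev/s
γ̇ = π D N / h = (π)(0.0875)(0.67) / 0.00316 = 58.2835 s⁻¹
ΔT = η·γ̇²·t_res / (ρ·cp) = 1773 · (58.2835)² · 60.5396 / (1178 · 2550) = 121.382 K

value=121.4 K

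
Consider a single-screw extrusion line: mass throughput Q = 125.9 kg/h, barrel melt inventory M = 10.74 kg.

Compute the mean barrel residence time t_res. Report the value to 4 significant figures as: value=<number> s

value=307.1 s

Q_s = Q / 3600 = 125.9 / 3600 = 0.0349722 kg/s
t_res = M / Q_s = 10.74 / 0.0349722 = 307.101 s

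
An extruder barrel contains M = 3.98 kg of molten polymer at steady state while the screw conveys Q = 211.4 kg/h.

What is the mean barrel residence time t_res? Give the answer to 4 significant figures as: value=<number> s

Throughput in SI: Q_s = 211.4 kg/h ÷ 3600 s/h = 0.0587222 kg/s
t_res = M / Q_s = 3.98 / 0.0587222 = 67.7767 s

value=67.78 s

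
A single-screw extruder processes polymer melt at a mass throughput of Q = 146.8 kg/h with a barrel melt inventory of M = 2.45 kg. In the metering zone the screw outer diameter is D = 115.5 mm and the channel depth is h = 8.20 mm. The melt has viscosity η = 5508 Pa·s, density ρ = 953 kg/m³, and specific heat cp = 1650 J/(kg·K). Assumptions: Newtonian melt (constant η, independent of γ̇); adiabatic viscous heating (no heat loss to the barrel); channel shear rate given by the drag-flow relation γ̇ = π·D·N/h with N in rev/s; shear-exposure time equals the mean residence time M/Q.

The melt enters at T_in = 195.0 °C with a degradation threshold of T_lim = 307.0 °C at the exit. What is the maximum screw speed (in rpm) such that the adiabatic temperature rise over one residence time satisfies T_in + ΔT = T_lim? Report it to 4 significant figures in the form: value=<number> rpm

Convert throughput: Q = 146.8 kg/h = 146.8/3600 = 0.0407778 kg/s
t_res = M / Q_s = 2.45 / 0.0407778 = 60.0817 s
Geometry in SI: D = 115.5 mm → 0.1155 m, h = 8.20 mm → 0.0082 m
ΔT_a = T_lim − T_in = 307.0 °C − 195.0 °C = 112 K
γ̇_max² = ΔT_a·ρ·cp/(η·t_res) = 112·953·1650/(5508·60.0817) = 532.18 s⁻²
γ̇_max = √532.18 = 23.069 s⁻¹
Solve γ̇ = πDN/h for N: N_max = γ̇_max·h/(π·D) = 23.069 × 0.0082 / (π × 0.1155) = 0.521328 rev/s = 31.2797 rpm

value=31.28 rpm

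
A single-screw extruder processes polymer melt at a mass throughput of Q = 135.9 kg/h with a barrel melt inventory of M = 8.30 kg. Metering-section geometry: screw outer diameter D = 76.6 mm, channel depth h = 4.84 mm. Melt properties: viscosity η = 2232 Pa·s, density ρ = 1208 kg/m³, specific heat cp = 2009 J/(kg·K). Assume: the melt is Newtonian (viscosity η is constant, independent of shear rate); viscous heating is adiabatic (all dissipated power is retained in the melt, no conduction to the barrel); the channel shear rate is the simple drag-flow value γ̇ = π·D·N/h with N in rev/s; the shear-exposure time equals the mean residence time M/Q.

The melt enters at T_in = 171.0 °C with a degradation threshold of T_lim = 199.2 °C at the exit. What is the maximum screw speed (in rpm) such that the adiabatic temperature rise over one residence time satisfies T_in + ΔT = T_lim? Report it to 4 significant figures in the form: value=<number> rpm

Q_s = Q / 3600 = 135.9 / 3600 = 0.03775 kg/s
t_res = M / Q_s = 8.30 / 0.03775 = 219.868 s
D = 76.6 mm = 0.0766 m;  h = 4.84 mm = 0.00484 m
ΔT_a = T_lim − T_in = 199.2 − 171.0 = 28.2 K
Invert ΔT = ηγ̇²t_res/(ρcp) for γ̇: γ̇_max² = ΔT_a ρ cp / (η t_res) = 28.2·1208·2009 / (2232·219.868) = 139.457 s⁻²
Take the square root: γ̇_max = √(139.457) = 11.8092 s⁻¹
N_max = γ̇_max·h / (π·D) = 11.8092 · 0.00484 / (π · 0.0766) = 0.237513 rev/s = 14.2508 rpm

value=14.25 rpm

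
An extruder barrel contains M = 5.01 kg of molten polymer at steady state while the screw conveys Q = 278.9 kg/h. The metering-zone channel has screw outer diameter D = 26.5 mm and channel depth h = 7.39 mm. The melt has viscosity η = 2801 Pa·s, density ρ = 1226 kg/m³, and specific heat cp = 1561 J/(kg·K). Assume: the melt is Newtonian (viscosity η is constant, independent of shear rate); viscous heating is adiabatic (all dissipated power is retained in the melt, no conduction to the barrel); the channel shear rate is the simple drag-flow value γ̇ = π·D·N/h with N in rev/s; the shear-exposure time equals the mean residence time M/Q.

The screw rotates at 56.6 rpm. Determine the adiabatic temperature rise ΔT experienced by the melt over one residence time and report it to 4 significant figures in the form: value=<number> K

value=10.69 K

Q_s = Q / 3600 = 278.9 / 3600 = 0.0774722 kg/s
t_res = M / Q_s = 5.01 ÷ 0.0774722 = 64.6683 s
Convert to SI: D = 0.0265 m, h = 0.00739 m, N = 56.6/60 = 0.943333 rev/s
Shear rate: γ̇ = πDN/h = π·0.0265·0.943333/0.00739 = 10.6271 s⁻¹
ΔT = η·γ̇²·t_res / (ρ·cp) = 2801 · (10.6271)² · 64.6683 / (1226 · 1561) = 10.6892 K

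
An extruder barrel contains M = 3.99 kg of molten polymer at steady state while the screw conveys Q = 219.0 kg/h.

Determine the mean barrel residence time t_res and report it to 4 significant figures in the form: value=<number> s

Q_s = Q / 3600 = 219.0 / 3600 = 0.0608333 kg/s
Mean residence time: t_res = M/Q_s = 3.99 kg / 0.0608333 kg/s = 65.589 s

value=65.59 s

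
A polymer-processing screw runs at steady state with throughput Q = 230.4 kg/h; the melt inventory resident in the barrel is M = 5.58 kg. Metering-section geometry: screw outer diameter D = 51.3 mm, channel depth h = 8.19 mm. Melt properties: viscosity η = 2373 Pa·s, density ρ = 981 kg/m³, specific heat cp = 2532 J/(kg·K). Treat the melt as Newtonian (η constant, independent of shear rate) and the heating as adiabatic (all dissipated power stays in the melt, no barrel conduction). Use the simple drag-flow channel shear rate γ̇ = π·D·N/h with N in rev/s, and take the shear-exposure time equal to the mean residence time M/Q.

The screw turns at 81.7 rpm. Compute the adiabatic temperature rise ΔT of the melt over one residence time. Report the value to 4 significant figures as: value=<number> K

Q_s = Q / 3600 = 230.4 / 3600 = 0.064 kg/s
t_res = M / Q_s = 5.58 ÷ 0.064 = 87.1875 s
Geometry in metres: D = 51.3 mm → 0.0513 m, h = 8.19 mm → 0.00819 m; screw speed N = 81.7 rpm = 1.36167 rev/s
γ̇ = π·D·N / h = π · 0.0513 · 1.36167 / 0.00819 = 26.795 s⁻¹
ΔT = η·γ̇²·t_res / (ρ·cp) = 2373 · (26.795)² · 87.1875 / (981 · 2532) = 59.8036 K

value=59.80 K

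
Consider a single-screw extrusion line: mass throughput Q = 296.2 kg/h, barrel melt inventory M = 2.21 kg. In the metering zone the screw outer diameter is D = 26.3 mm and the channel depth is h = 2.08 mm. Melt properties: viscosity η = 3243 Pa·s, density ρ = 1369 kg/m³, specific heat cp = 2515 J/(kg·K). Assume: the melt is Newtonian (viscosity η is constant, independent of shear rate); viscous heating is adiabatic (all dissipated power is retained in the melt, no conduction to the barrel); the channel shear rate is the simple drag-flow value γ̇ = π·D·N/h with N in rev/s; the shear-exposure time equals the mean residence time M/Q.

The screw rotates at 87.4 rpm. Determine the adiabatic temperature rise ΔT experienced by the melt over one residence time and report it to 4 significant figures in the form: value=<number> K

Q_s = Q / 3600 = 296.2 / 3600 = 0.0822778 kg/s
t_res = M / Q_s = 2.21 ÷ 0.0822778 = 26.8602 s
Geometry in metres: D = 26.3 mm → 0.0263 m, h = 2.08 mm → 0.00208 m; screw speed N = 87.4 rpm = 1.45667 rev/s
γ̇ = π·D·N / h = π · 0.0263 · 1.45667 / 0.00208 = 57.8632 s⁻¹
Adiabatic rise: ΔT = η γ̇² t_res / (ρ cp) = 3243·(57.8632)²·26.8602 / (1369·2515) = 84.7072 K

value=84.71 K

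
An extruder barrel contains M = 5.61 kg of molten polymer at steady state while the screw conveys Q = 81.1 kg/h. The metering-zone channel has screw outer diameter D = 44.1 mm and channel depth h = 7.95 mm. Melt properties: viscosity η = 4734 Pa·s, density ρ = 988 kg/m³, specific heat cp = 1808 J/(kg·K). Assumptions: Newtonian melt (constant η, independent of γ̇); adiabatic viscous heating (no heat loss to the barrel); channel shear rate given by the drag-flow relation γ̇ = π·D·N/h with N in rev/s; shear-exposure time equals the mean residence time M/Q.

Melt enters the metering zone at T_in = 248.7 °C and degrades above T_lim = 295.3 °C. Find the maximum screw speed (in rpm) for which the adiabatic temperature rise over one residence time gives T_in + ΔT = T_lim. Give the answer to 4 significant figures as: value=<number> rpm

Q_s = Q / 3600 = 81.1 / 3600 = 0.0225278 kg/s
Mean residence time: t_res = M/Q_s = 5.61 kg / 0.0225278 kg/s = 249.026 s
Convert to metres: D = 0.0441 m, h = 0.00795 m
Allowable rise: ΔT_a = T_lim − T_in = 295.3 − 248.7 = 46.6 K
Invert ΔT = ηγ̇²t_res/(ρcp) for γ̇: γ̇_max² = ΔT_a ρ cp / (η t_res) = 46.6·988·1808 / (4734·249.026) = 70.6104 s⁻²
γ̇_max = sqrt(70.6104) = 8.403 s⁻¹
Solve γ̇ = πDN/h for N: N_max = γ̇_max·h/(π·D) = 8.403 × 0.00795 / (π × 0.0441) = 0.482184 rev/s = 28.931 rpm

value=28.93 rpm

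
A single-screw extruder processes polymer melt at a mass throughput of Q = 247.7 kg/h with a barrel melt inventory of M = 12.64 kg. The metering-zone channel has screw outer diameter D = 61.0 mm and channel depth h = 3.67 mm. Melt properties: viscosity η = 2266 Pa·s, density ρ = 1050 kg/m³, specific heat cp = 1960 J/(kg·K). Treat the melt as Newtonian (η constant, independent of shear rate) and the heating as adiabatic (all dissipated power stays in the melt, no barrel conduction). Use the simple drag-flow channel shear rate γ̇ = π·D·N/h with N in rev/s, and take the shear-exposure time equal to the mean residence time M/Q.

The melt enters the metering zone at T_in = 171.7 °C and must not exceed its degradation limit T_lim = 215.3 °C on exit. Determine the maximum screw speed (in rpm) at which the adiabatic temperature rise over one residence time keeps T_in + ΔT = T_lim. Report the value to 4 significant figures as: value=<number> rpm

value=16.87 rpm

Q_s = Q / 3600 = 247.7 / 3600 = 0.0688056 kg/s
Mean residence time: t_res = M/Q_s = 12.64 kg / 0.0688056 kg/s = 183.706 s
Geometry in SI: D = 61.0 mm → 0.061 m, h = 3.67 mm → 0.00367 m
ΔT_a = T_lim − T_in = 215.3 °C − 171.7 °C = 43.6 K
Invert ΔT = ηγ̇²t_res/(ρcp) for γ̇: γ̇_max² = ΔT_a ρ cp / (η t_res) = 43.6·1050·1960 / (2266·183.706) = 215.55 s⁻²
γ̇_max = √215.55 = 14.6816 s⁻¹
N_max = γ̇_max h / (πD) = 14.6816·0.00367/(π·0.061) = 0.281165 rev/s → ×60 = 16.8699 rpm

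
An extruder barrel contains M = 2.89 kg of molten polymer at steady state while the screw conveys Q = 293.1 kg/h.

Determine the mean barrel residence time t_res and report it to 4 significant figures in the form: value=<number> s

value=35.50 s

Throughput in SI: Q_s = 293.1 kg/h ÷ 3600 s/h = 0.0814167 kg/s
Mean residence time: t_res = M/Q_s = 2.89 kg / 0.0814167 kg/s = 35.4964 s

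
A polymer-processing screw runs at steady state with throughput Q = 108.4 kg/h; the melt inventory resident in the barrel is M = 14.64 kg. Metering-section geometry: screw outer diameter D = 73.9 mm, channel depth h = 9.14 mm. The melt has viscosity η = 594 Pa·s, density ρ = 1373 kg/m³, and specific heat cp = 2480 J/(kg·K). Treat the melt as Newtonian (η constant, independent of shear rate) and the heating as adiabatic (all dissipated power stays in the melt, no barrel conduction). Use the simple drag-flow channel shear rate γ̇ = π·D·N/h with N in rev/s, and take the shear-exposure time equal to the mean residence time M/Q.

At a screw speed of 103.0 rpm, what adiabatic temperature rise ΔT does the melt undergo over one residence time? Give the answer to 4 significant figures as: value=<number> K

value=161.3 K

Throughput in SI: Q_s = 108.4 kg/h ÷ 3600 s/h = 0.0301111 kg/s
Mean residence time: t_res = M/Q_s = 14.64 kg / 0.0301111 kg/s = 486.199 s
D = 73.9 mm = 0.0739 m;  h = 9.14 mm = 0.00914 m;  N = 103.0 rpm / 60 = 1.71667 rev/s
γ̇ = π·D·N / h = π · 0.0739 · 1.71667 / 0.00914 = 43.6048 s⁻¹
ΔT = η·γ̇²·t_res/(ρ·cp) = [594 × 43.6048² × 486.199] / [1373 × 2480] = 161.267 K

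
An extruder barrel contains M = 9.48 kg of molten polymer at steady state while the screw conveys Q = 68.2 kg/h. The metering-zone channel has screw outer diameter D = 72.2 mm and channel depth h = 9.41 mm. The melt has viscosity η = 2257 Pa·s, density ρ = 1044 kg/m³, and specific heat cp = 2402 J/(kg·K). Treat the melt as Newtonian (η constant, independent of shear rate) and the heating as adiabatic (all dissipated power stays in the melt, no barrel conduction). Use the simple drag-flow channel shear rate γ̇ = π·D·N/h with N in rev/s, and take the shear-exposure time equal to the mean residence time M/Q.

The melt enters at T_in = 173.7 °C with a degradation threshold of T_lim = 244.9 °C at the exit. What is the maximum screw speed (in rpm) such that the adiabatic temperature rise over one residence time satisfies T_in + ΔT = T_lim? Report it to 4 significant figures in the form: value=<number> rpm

Q_s = Q / 3600 = 68.2 / 3600 = 0.0189444 kg/s
Mean residence time: t_res = M/Q_s = 9.48 kg / 0.0189444 kg/s = 500.411 s
Geometry in SI: D = 72.2 mm → 0.0722 m, h = 9.41 mm → 0.00941 m
ΔT_a = T_lim − T_in = 244.9 − 173.7 = 71.2 K
Invert ΔT = ηγ̇²t_res/(ρcp) for γ̇: γ̇_max² = ΔT_a ρ cp / (η t_res) = 71.2·1044·2402 / (2257·500.411) = 158.087 s⁻²
γ̇_max = sqrt(158.087) = 12.5733 s⁻¹
N_max = γ̇_max·h / (π·D) = 12.5733 · 0.00941 / (π · 0.0722) = 0.521615 rev/s = 31.2969 rpm

value=31.30 rpm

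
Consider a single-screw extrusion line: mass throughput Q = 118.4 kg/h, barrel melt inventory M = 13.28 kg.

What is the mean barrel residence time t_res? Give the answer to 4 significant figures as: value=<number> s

value=403.8 s

Throughput in SI: Q_s = 118.4 kg/h ÷ 3600 s/h = 0.0328889 kg/s
Mean residence time: t_res = M/Q_s = 13.28 kg / 0.0328889 kg/s = 403.784 s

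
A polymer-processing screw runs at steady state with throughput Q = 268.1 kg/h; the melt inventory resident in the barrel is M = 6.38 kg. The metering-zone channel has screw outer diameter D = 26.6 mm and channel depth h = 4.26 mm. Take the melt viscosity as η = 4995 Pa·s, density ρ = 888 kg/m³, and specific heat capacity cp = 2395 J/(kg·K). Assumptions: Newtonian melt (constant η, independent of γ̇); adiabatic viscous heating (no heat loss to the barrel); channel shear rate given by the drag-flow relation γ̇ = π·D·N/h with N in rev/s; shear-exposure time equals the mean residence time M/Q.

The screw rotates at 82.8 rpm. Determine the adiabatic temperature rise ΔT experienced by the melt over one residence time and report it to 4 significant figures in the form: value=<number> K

Throughput in SI: Q_s = 268.1 kg/h ÷ 3600 s/h = 0.0744722 kg/s
t_res = M / Q_s = 6.38 / 0.0744722 = 85.6695 s
Convert to SI: D = 0.0266 m, h = 0.00426 m, N = 82.8/60 = 1.38 rev/s
γ̇ = π·D·N / h = π · 0.0266 · 1.38 / 0.00426 = 27.0708 s⁻¹
ΔT = η·γ̇²·t_res / (ρ·cp) = 4995 · (27.0708)² · 85.6695 / (888 · 2395) = 147.45 K

value=147.5 K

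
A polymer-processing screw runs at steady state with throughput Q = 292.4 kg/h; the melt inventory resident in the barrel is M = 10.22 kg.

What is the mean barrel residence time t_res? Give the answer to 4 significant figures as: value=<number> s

value=125.8 s

Throughput in SI: Q_s = 292.4 kg/h ÷ 3600 s/h = 0.0812222 kg/s
t_res = M / Q_s = 10.22 ÷ 0.0812222 = 125.828 s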